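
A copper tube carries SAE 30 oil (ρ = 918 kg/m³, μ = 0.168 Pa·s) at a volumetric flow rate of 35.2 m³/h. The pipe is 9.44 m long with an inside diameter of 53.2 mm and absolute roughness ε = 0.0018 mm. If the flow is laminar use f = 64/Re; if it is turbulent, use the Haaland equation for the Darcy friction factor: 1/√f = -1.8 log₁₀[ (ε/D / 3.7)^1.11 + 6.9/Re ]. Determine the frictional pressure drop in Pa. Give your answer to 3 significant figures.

Q = 35.2 m³/h = 35.2/3600 = 0.009778 m³/s.
Cross-sectional area A = πD²/4 = π(0.0532)²/4 = 0.002223 m²; mean velocity V = Q/A = 0.009778/0.002223 = 4.399 m/s.
Reynolds number Re = ρVD/μ = 918 · 4.399 · 0.0532 / 0.168 = 1279.
Re < 2300 → laminar flow, so f = 64/Re = 64/1279 = 0.05005 (the turbulent correlation is not needed).
Darcy-Weisbach: ΔP = f(L/D)(ρV²/2) = 0.05005·(9.44/0.0532)·(918·4.399²/2) = 0.05005·177.4·8881 = 7.887e+04 Pa.

ΔP ≈ 78900 Pa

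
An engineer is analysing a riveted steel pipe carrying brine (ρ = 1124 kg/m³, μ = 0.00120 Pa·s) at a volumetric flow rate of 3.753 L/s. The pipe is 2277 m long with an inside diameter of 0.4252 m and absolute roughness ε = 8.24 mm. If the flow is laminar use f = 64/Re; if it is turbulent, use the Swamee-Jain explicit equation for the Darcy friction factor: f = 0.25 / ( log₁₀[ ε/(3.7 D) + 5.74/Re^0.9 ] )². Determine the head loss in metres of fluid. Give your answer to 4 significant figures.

h_f ≈ 0.01003 m

Q = 3.753 L/s = 3.753/1000 = 0.003753 m³/s.
Cross-sectional area A = πD²/4 = π(0.4252)²/4 = 0.142 m²; mean velocity V = Q/A = 0.003753/0.142 = 0.02643 m/s.
Reynolds number Re = ρVD/μ = 1124 · 0.02643 · 0.4252 / 0.0012 = 1.053e+04.
Re > 4000 → turbulent. Relative roughness ε/D = 0.00824/0.4252 = 0.0194. Swamee-Jain: f = 0.25/(log₁₀[0.0194/3.7 + 5.74/1.053e+04^0.9])² = 0.25/(log₁₀[0.00524 + 0.00138])² = 0.25/(-2.18)² = 0.05263.
Darcy-Weisbach: ΔP = f(L/D)(ρV²/2) = 0.05263·(2277/0.4252)·(1124·0.02643²/2) = 0.05263·5355·0.3926 = 110.6 Pa.
Head loss h_f = ΔP/(ρg) = 110.6/(1124·9.81) = 0.01003 m.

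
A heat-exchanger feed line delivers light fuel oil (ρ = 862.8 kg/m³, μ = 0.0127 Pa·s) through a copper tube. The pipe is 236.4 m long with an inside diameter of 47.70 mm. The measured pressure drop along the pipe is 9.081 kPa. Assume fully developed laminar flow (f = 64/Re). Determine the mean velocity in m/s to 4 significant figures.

For laminar flow, f = 64/Re with Re = ρVD/μ, so Darcy-Weisbach reduces to ΔP = 32μLV/D². Solving for V: V = ΔP·D²/(32μL) = 9081·(0.0477)²/(32·0.0127·236.4) = 0.2151 m/s.
Check: Re = ρVD/μ = 862.8·0.2151·0.0477/0.0127 = 696.9 < 2300, so the laminar assumption holds.

V ≈ 0.2151 m/s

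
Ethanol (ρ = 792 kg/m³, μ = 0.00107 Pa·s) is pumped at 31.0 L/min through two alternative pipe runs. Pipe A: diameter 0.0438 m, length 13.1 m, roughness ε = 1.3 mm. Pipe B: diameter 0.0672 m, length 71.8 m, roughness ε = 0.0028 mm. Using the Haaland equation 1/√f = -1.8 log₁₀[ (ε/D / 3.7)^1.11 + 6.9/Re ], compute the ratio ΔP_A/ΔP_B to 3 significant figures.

ΔP_A/ΔP_B ≈ 2.74

Pipe A: V = Q/A = 0.0005167/0.001507 = 0.3429 m/s; Re = 1.112e+04; ε/D = 0.0297; Haaland → f = 0.05976; ΔP_A = f(L/D)(ρV²/2) = 832.2 Pa.
Pipe B: V = Q/A = 0.0005167/0.003547 = 0.1457 m/s; Re = 7246; ε/D = 4.17e-05; Haaland → f = 0.03385; ΔP_B = f(L/D)(ρV²/2) = 303.9 Pa.
ΔP_A/ΔP_B = 832.2/303.9 = 2.74.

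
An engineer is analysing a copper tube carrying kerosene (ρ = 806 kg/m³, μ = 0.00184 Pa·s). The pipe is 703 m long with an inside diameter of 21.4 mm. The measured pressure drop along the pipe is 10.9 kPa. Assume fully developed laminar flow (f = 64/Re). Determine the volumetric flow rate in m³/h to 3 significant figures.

Q ≈ 0.156 m³/h

For laminar flow, f = 64/Re with Re = ρVD/μ, so Darcy-Weisbach reduces to ΔP = 32μLV/D². Solving for V: V = ΔP·D²/(32μL) = 1.09e+04·(0.0214)²/(32·0.00184·703) = 0.1206 m/s.
Check: Re = ρVD/μ = 806·0.1206·0.0214/0.00184 = 1130 < 2300, so the laminar assumption holds.
Q = V·A = 0.1206·(π/4·0.0214²) = 4.338e-05 m³/s = 0.156 m³/h.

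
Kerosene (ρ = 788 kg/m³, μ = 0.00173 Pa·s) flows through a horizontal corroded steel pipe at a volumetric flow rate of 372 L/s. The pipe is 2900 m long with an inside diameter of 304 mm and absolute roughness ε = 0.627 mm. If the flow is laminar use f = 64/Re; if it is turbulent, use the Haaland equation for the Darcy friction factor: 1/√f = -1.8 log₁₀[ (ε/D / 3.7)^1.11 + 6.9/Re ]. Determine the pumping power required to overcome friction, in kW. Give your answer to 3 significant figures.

Q = 372 L/s = 372/1000 = 0.372 m³/s.
Cross-sectional area A = πD²/4 = π(0.304)²/4 = 0.07258 m²; mean velocity V = Q/A = 0.372/0.07258 = 5.125 m/s.
Reynolds number Re = ρVD/μ = 788 · 5.125 · 0.304 / 0.00173 = 7.097e+05.
Re > 4000 → turbulent. Relative roughness ε/D = 0.000627/0.304 = 0.00206. Haaland: 1/√f = -1.8 log₁₀[(0.00206/3.7)^1.11 + 6.9/7.097e+05] = -1.8 log₁₀[0.000244 + 9.72e-06] = 6.471, so f = 0.02388.
Darcy-Weisbach: ΔP = f(L/D)(ρV²/2) = 0.02388·(2900/0.304)·(788·5.125²/2) = 0.02388·9539·1.035e+04 = 2.358e+06 Pa.
Pumping power P = QΔP = 0.372·2.358e+06 = 877200 W = 877 kW.

P ≈ 877 kW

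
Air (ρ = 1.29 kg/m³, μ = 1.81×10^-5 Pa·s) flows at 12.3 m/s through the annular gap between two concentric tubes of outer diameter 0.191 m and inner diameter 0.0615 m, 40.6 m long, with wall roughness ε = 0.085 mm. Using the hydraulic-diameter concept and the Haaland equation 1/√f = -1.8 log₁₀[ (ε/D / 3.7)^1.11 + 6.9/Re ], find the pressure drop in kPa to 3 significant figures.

Hydraulic diameter D_h = 4A/P = D_o - D_i = 0.191 - 0.0615 = 0.1295 m.
Re = ρVD_h/μ = 1.29·12.3·0.1295/1.81e-05 = 1.135e+05.
ε/D_h = 8.5e-05/0.1295 = 0.000656; Haaland gives 1/√f = -1.8 log₁₀[6.86e-05+6.08e-05] = 6.999, so f = 0.02042.
ΔP = f(L/D_h)(ρV²/2) = 0.02042·40.6/0.1295·97.58 = 624.6 Pa.
ΔP = 0.625 kPa.

ΔP ≈ 0.625 kPa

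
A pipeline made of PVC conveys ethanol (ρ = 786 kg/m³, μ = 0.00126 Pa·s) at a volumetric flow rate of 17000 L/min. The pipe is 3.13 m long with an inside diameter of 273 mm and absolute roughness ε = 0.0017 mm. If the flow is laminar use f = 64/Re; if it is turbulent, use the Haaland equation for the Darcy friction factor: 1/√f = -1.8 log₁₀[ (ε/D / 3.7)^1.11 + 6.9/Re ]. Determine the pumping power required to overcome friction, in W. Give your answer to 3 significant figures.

P ≈ 361 W

Q = 17000 L/min = 17000/60000 = 0.2833 m³/s.
Cross-sectional area A = πD²/4 = π(0.273)²/4 = 0.05853 m²; mean velocity V = Q/A = 0.2833/0.05853 = 4.84 m/s.
Reynolds number Re = ρVD/μ = 786 · 4.84 · 0.273 / 0.00126 = 8.243e+05.
Re > 4000 → turbulent. Relative roughness ε/D = 1.7e-06/0.273 = 6.23e-06. Haaland: 1/√f = -1.8 log₁₀[(6.23e-06/3.7)^1.11 + 6.9/8.243e+05] = -1.8 log₁₀[3.9e-07 + 8.37e-06] = 9.103, so f = 0.01207.
Darcy-Weisbach: ΔP = f(L/D)(ρV²/2) = 0.01207·(3.13/0.273)·(786·4.84²/2) = 0.01207·11.47·9208 = 1274 Pa.
Pumping power P = QΔP = 0.2833·1274 = 360.9 W = 361 W.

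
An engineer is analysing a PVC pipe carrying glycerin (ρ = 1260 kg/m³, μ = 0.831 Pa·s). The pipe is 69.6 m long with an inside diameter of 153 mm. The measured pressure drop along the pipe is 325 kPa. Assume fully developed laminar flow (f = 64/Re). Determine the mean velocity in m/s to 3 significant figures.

V ≈ 4.11 m/s

For laminar flow, f = 64/Re with Re = ρVD/μ, so Darcy-Weisbach reduces to ΔP = 32μLV/D². Solving for V: V = ΔP·D²/(32μL) = 3.25e+05·(0.153)²/(32·0.831·69.6) = 4.111 m/s.
Check: Re = ρVD/μ = 1260·4.111·0.153/0.831 = 953.6 < 2300, so the laminar assumption holds.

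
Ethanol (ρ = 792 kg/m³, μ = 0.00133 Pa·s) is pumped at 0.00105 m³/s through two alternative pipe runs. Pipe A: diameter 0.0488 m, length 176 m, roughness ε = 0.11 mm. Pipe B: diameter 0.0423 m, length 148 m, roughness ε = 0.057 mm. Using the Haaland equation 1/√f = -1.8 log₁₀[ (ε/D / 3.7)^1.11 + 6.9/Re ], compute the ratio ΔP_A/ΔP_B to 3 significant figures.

Pipe A: V = Q/A = 0.00105/0.00187 = 0.5614 m/s; Re = 1.631e+04; ε/D = 0.00225; Haaland → f = 0.03092; ΔP_A = f(L/D)(ρV²/2) = 1.392e+04 Pa.
Pipe B: V = Q/A = 0.00105/0.001405 = 0.7472 m/s; Re = 1.882e+04; ε/D = 0.00135; Haaland → f = 0.0286; ΔP_B = f(L/D)(ρV²/2) = 2.213e+04 Pa.
ΔP_A/ΔP_B = 1.392e+04/2.213e+04 = 0.629.

ΔP_A/ΔP_B ≈ 0.629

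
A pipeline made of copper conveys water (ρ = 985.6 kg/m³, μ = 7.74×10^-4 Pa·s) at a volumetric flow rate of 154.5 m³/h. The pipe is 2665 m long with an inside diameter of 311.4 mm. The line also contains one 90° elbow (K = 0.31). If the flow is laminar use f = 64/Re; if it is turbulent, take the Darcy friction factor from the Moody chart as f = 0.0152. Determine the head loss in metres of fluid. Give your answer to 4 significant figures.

h_f ≈ 2.110 m

Q = 154.5 m³/h = 154.5/3600 = 0.04292 m³/s.
Cross-sectional area A = πD²/4 = π(0.3114)²/4 = 0.07616 m²; mean velocity V = Q/A = 0.04292/0.07616 = 0.5635 m/s.
Reynolds number Re = ρVD/μ = 985.6 · 0.5635 · 0.3114 / 0.000774 = 2.234e+05.
Re > 4000 → turbulent; use the Moody-chart value f = 0.0152.
Total minor-loss coefficient ΣK = 1·0.31 = 0.31.
ΔP = [f·L/D + ΣK]·(ρV²/2) = [0.0152·2665/0.3114 + 0.31]·(985.6·0.5635²/2) = [130.1 + 0.31]·156.5 = 2.04e+04 Pa.
Head loss h_f = ΔP/(ρg) = 2.04e+04/(985.6·9.81) = 2.110 m.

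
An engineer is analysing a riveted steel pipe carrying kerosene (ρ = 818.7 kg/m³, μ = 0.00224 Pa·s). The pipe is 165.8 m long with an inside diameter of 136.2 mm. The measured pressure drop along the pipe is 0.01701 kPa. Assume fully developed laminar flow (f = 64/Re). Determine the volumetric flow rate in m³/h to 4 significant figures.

Q ≈ 1.393 m³/h

For laminar flow, f = 64/Re with Re = ρVD/μ, so Darcy-Weisbach reduces to ΔP = 32μLV/D². Solving for V: V = ΔP·D²/(32μL) = 17.01·(0.1362)²/(32·0.00224·165.8) = 0.02655 m/s.
Check: Re = ρVD/μ = 818.7·0.02655·0.1362/0.00224 = 1322 < 2300, so the laminar assumption holds.
Q = V·A = 0.02655·(π/4·0.1362²) = 0.0003868 m³/s = 1.393 m³/h.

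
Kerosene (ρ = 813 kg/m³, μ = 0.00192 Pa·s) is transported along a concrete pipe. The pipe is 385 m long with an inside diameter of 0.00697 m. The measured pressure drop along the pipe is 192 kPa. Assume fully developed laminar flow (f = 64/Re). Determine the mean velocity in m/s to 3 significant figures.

For laminar flow, f = 64/Re with Re = ρVD/μ, so Darcy-Weisbach reduces to ΔP = 32μLV/D². Solving for V: V = ΔP·D²/(32μL) = 1.92e+05·(0.00697)²/(32·0.00192·385) = 0.3943 m/s.
Check: Re = ρVD/μ = 813·0.3943·0.00697/0.00192 = 1164 < 2300, so the laminar assumption holds.

V ≈ 0.394 m/s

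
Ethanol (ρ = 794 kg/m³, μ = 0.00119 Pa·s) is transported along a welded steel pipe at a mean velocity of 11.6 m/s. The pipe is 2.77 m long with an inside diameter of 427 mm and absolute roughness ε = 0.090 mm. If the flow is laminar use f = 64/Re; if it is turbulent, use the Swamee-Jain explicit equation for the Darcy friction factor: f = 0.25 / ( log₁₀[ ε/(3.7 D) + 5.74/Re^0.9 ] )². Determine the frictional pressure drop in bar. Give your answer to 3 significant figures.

ΔP ≈ 0.0494 bar

Reynolds number Re = ρVD/μ = 794 · 11.6 · 0.427 / 0.00119 = 3.305e+06.
Re > 4000 → turbulent. Relative roughness ε/D = 9e-05/0.427 = 0.000211. Swamee-Jain: f = 0.25/(log₁₀[0.000211/3.7 + 5.74/3.305e+06^0.9])² = 0.25/(log₁₀[5.7e-05 + 7.79e-06])² = 0.25/(-4.189)² = 0.01425.
Darcy-Weisbach: ΔP = f(L/D)(ρV²/2) = 0.01425·(2.77/0.427)·(794·11.6²/2) = 0.01425·6.487·5.342e+04 = 4938 Pa.
ΔP = 4938 Pa = 0.0494 bar.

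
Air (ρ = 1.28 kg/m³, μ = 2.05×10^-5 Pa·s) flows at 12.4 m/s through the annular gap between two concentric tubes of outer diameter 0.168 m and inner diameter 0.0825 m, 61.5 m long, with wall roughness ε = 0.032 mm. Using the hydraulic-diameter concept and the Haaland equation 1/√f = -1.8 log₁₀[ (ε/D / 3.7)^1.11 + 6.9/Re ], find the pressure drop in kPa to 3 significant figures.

ΔP ≈ 1.47 kPa

Hydraulic diameter D_h = 4A/P = D_o - D_i = 0.168 - 0.0825 = 0.0855 m.
Re = ρVD_h/μ = 1.28·12.4·0.0855/2.05e-05 = 6.62e+04.
ε/D_h = 3.2e-05/0.0855 = 0.000374; Haaland gives 1/√f = -1.8 log₁₀[3.68e-05+0.000104] = 6.931, so f = 0.02081.
ΔP = f(L/D_h)(ρV²/2) = 0.02081·61.5/0.0855·98.41 = 1473 Pa.
ΔP = 1.47 kPa.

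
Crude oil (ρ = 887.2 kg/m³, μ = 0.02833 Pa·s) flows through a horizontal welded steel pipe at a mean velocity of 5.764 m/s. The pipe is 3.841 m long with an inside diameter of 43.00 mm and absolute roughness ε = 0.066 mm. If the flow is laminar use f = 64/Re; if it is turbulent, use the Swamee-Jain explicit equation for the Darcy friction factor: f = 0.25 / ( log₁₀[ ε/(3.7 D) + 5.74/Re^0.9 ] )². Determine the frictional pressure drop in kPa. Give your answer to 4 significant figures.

Reynolds number Re = ρVD/μ = 887.2 · 5.764 · 0.043 / 0.0283 = 7762.
Re > 4000 → turbulent. Relative roughness ε/D = 6.6e-05/0.043 = 0.00153. Swamee-Jain: f = 0.25/(log₁₀[0.00153/3.7 + 5.74/7762^0.9])² = 0.25/(log₁₀[0.000415 + 0.00181])² = 0.25/(-2.652)² = 0.03553.
Darcy-Weisbach: ΔP = f(L/D)(ρV²/2) = 0.03553·(3.841/0.043)·(887.2·5.764²/2) = 0.03553·89.33·1.474e+04 = 4.678e+04 Pa.
ΔP = 4.678e+04 Pa = 46.78 kPa.

ΔP ≈ 46.78 kPa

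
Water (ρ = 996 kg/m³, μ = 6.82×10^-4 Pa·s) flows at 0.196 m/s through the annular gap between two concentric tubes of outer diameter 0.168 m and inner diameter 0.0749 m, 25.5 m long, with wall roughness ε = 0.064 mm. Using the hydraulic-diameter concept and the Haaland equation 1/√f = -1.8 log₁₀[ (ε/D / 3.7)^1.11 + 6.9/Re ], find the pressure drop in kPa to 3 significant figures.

ΔP ≈ 0.134 kPa

Hydraulic diameter D_h = 4A/P = D_o - D_i = 0.168 - 0.0749 = 0.0931 m.
Re = ρVD_h/μ = 996·0.196·0.0931/0.000682 = 2.665e+04.
ε/D_h = 6.4e-05/0.0931 = 0.000687; Haaland gives 1/√f = -1.8 log₁₀[7.22e-05+0.000259] = 6.264, so f = 0.02549.
ΔP = f(L/D_h)(ρV²/2) = 0.02549·25.5/0.0931·19.13 = 133.5 Pa.
ΔP = 0.134 kPa.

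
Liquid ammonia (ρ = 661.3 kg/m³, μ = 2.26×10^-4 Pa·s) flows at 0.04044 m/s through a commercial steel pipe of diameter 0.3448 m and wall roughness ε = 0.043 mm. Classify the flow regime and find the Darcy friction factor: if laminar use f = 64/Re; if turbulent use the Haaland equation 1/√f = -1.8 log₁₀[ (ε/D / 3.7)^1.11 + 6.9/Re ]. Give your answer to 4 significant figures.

Re = ρVD/μ = 661.3·0.04044·0.3448/0.000226 = 4.08e+04.
Re > 4000 → turbulent. ε/D = 4.3e-05/0.3448 = 0.000125; Haaland: 1/√f = -1.8 log₁₀[1.09e-05 + 0.000169] = 6.741, so f = 0.02201.

f ≈ 0.02201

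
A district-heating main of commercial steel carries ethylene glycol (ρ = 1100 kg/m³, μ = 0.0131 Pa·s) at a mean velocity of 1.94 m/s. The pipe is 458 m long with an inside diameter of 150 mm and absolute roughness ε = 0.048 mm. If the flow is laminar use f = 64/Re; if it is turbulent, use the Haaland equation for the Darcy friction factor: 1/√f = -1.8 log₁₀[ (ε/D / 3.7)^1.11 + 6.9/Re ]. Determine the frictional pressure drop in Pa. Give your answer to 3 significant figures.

ΔP ≈ 159000 Pa

Reynolds number Re = ρVD/μ = 1100 · 1.94 · 0.15 / 0.0131 = 2.444e+04.
Re > 4000 → turbulent. Relative roughness ε/D = 4.8e-05/0.15 = 0.00032. Haaland: 1/√f = -1.8 log₁₀[(0.00032/3.7)^1.11 + 6.9/2.444e+04] = -1.8 log₁₀[3.09e-05 + 0.000282] = 6.307, so f = 0.02514.
Darcy-Weisbach: ΔP = f(L/D)(ρV²/2) = 0.02514·(458/0.15)·(1100·1.94²/2) = 0.02514·3053·2070 = 1.589e+05 Pa.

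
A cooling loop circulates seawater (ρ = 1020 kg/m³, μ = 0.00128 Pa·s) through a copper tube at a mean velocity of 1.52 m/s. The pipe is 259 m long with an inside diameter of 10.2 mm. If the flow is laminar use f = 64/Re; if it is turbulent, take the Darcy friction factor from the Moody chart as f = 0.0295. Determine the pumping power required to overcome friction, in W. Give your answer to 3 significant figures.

Reynolds number Re = ρVD/μ = 1020 · 1.52 · 0.0102 / 0.00128 = 1.235e+04.
Re > 4000 → turbulent; use the Moody-chart value f = 0.0295.
Darcy-Weisbach: ΔP = f(L/D)(ρV²/2) = 0.0295·(259/0.0102)·(1020·1.52²/2) = 0.0295·2.539e+04·1178 = 8.826e+05 Pa.
Q = V·A = 1.52·8.171e-05 = 0.0001242 m³/s.
Pumping power P = QΔP = 0.0001242·8.826e+05 = 109.6 W = 110 W.

P ≈ 110 W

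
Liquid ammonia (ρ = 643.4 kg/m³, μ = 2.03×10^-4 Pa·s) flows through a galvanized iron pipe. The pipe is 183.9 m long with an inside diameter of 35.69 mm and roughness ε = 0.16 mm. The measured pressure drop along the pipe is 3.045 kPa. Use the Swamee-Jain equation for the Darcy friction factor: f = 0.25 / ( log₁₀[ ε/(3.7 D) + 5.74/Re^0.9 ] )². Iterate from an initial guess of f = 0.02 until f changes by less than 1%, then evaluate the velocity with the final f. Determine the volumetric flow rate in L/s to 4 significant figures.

Rearranging Darcy-Weisbach: V = √(2·ΔP·D/(f·L·ρ)). With ε/D = 0.00016/0.03569 = 0.00448, iterate starting from f = 0.02:
  f = 0.02 → V = √(2·3045·0.03569/(0.02·183.9·643.4)) = 0.3031 m/s; Re = ρVD/μ = 3.428e+04; f → 0.03252
  f = 0.03252 → V = 0.2377 m/s; Re = 2.689e+04; f → 0.03321
  f = 0.03321 → V = 0.2352 m/s; Re = 2.661e+04; f → 0.03324
Converged (Δf/f < 1%). With the final f = 0.03324: V = √(2·3045·0.03569/(0.03324·183.9·643.4)) = 0.2351 m/s.
Q = V·A = 0.2351·(π/4·0.03569²) = 0.0002352 m³/s = 0.2352 L/s.

Q ≈ 0.2352 L/s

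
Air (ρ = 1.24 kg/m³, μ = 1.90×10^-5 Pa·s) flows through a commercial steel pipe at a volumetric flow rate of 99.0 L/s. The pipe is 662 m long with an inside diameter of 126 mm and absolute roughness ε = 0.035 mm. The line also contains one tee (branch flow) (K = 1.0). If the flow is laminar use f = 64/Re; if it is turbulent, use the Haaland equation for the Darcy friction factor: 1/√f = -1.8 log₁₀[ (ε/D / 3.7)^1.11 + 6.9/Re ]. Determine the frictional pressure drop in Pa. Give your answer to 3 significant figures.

ΔP ≈ 4250 Pa

Q = 99.0 L/s = 99.0/1000 = 0.099 m³/s.
Cross-sectional area A = πD²/4 = π(0.126)²/4 = 0.01247 m²; mean velocity V = Q/A = 0.099/0.01247 = 7.94 m/s.
Reynolds number Re = ρVD/μ = 1.24 · 7.94 · 0.126 / 1.9e-05 = 6.529e+04.
Re > 4000 → turbulent. Relative roughness ε/D = 3.5e-05/0.126 = 0.000278. Haaland: 1/√f = -1.8 log₁₀[(0.000278/3.7)^1.11 + 6.9/6.529e+04] = -1.8 log₁₀[2.64e-05 + 0.000106] = 6.982, so f = 0.02051.
Total minor-loss coefficient ΣK = 1·1 = 1.
ΔP = [f·L/D + ΣK]·(ρV²/2) = [0.02051·662/0.126 + 1]·(1.24·7.94²/2) = [107.8 + 1]·39.08 = 4251 Pa.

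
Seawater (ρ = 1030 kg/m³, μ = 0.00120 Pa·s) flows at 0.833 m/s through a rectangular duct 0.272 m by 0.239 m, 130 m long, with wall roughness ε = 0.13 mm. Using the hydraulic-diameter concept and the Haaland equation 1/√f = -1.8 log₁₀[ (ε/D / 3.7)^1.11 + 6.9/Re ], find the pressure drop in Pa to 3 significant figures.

ΔP ≈ 3440 Pa

Hydraulic diameter D_h = 4A/P = 4·(0.272·0.239)/(2·(0.272+0.239)) = 0.26/1.022 = 0.2544 m.
Re = ρVD_h/μ = 1030·0.833·0.2544/0.0012 = 1.819e+05.
ε/D_h = 0.00013/0.2544 = 0.000511; Haaland gives 1/√f = -1.8 log₁₀[5.19e-05+3.79e-05] = 7.283, so f = 0.01885.
ΔP = f(L/D_h)(ρV²/2) = 0.01885·130/0.2544·357.4 = 3442 Pa.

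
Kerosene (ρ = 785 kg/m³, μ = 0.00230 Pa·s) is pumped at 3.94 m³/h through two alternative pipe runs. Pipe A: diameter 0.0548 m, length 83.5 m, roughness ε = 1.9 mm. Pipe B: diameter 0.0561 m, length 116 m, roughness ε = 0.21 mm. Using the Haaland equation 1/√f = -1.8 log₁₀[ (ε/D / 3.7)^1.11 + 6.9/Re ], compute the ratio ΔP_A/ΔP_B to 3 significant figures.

ΔP_A/ΔP_B ≈ 1.40

Pipe A: V = Q/A = 0.001094/0.002359 = 0.464 m/s; Re = 8679; ε/D = 0.0347; Haaland → f = 0.06413; ΔP_A = f(L/D)(ρV²/2) = 8259 Pa.
Pipe B: V = Q/A = 0.001094/0.002472 = 0.4428 m/s; Re = 8478; ε/D = 0.00374; Haaland → f = 0.03695; ΔP_B = f(L/D)(ρV²/2) = 5879 Pa.
ΔP_A/ΔP_B = 8259/5879 = 1.40.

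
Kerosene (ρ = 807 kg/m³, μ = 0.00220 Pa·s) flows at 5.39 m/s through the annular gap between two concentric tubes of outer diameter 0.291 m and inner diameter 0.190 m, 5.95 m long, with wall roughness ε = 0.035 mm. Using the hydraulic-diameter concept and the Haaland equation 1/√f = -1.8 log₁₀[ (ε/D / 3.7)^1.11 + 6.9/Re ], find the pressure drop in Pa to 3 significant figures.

ΔP ≈ 12300 Pa

Hydraulic diameter D_h = 4A/P = D_o - D_i = 0.291 - 0.19 = 0.101 m.
Re = ρVD_h/μ = 807·5.39·0.101/0.0022 = 1.997e+05.
ε/D_h = 3.5e-05/0.101 = 0.000347; Haaland gives 1/√f = -1.8 log₁₀[3.38e-05+3.46e-05] = 7.498, so f = 0.01779.
ΔP = f(L/D_h)(ρV²/2) = 0.01779·5.95/0.101·1.172e+04 = 1.228e+04 Pa.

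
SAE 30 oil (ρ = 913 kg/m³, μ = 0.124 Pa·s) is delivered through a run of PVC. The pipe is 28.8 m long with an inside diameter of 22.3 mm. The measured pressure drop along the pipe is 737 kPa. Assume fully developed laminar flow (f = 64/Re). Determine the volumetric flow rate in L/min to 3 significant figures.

For laminar flow, f = 64/Re with Re = ρVD/μ, so Darcy-Weisbach reduces to ΔP = 32μLV/D². Solving for V: V = ΔP·D²/(32μL) = 7.37e+05·(0.0223)²/(32·0.124·28.8) = 3.207 m/s.
Check: Re = ρVD/μ = 913·3.207·0.0223/0.124 = 526.6 < 2300, so the laminar assumption holds.
Q = V·A = 3.207·(π/4·0.0223²) = 0.001253 m³/s = 75.2 L/min.

Q ≈ 75.2 L/min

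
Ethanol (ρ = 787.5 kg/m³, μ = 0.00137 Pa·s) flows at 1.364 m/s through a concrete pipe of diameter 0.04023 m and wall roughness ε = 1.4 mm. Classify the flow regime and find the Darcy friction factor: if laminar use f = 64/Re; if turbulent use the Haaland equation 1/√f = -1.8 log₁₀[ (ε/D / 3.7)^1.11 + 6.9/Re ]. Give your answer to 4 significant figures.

Re = ρVD/μ = 787.5·1.364·0.04023/0.00137 = 3.154e+04.
Re > 4000 → turbulent. ε/D = 0.0014/0.04023 = 0.0348; Haaland: 1/√f = -1.8 log₁₀[0.00563 + 0.000219] = 4.019, so f = 0.0619.

f ≈ 0.06190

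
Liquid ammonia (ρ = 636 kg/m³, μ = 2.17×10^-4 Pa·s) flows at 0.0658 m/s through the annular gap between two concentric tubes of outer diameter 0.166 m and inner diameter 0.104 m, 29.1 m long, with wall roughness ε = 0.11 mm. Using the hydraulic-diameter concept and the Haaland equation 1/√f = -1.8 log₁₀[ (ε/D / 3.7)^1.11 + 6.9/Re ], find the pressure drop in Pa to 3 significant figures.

Hydraulic diameter D_h = 4A/P = D_o - D_i = 0.166 - 0.104 = 0.062 m.
Re = ρVD_h/μ = 636·0.0658·0.062/0.000217 = 1.196e+04.
ε/D_h = 0.00011/0.062 = 0.00177; Haaland gives 1/√f = -1.8 log₁₀[0.000207+0.000577] = 5.59, so f = 0.032.
ΔP = f(L/D_h)(ρV²/2) = 0.032·29.1/0.062·1.377 = 20.68 Pa.

ΔP ≈ 20.7 Pa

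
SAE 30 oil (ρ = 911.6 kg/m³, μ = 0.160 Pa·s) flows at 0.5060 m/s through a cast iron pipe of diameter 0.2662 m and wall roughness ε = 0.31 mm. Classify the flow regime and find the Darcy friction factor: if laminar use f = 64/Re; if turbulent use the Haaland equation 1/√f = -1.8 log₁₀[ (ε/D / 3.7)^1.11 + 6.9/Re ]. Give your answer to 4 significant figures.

f ≈ 0.08339

Re = ρVD/μ = 911.6·0.506·0.2662/0.16 = 767.4.
Re < 2300 → laminar, so f = 64/Re = 0.08339 (roughness is irrelevant in laminar flow).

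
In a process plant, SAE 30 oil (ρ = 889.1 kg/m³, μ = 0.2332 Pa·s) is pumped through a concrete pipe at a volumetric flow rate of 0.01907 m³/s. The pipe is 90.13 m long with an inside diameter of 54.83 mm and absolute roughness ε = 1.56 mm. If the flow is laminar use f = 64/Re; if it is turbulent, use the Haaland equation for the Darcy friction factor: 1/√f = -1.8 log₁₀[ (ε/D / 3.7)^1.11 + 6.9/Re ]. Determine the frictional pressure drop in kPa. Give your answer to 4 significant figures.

ΔP ≈ 1807 kPa

Cross-sectional area A = πD²/4 = π(0.05483)²/4 = 0.002361 m²; mean velocity V = Q/A = 0.01907/0.002361 = 8.077 m/s.
Reynolds number Re = ρVD/μ = 889.1 · 8.077 · 0.05483 / 0.233 = 1688.
Re < 2300 → laminar flow, so f = 64/Re = 64/1688 = 0.03791 (the turbulent correlation is not needed).
Darcy-Weisbach: ΔP = f(L/D)(ρV²/2) = 0.03791·(90.13/0.05483)·(889.1·8.077²/2) = 0.03791·1644·2.9e+04 = 1.807e+06 Pa.
ΔP = 1.807e+06 Pa = 1807 kPa.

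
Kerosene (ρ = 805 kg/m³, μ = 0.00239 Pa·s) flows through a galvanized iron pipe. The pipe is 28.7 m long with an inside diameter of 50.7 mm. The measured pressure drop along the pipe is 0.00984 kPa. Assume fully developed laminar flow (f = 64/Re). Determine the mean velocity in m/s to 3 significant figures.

For laminar flow, f = 64/Re with Re = ρVD/μ, so Darcy-Weisbach reduces to ΔP = 32μLV/D². Solving for V: V = ΔP·D²/(32μL) = 9.84·(0.0507)²/(32·0.00239·28.7) = 0.01152 m/s.
Check: Re = ρVD/μ = 805·0.01152·0.0507/0.00239 = 196.8 < 2300, so the laminar assumption holds.

V ≈ 0.0115 m/s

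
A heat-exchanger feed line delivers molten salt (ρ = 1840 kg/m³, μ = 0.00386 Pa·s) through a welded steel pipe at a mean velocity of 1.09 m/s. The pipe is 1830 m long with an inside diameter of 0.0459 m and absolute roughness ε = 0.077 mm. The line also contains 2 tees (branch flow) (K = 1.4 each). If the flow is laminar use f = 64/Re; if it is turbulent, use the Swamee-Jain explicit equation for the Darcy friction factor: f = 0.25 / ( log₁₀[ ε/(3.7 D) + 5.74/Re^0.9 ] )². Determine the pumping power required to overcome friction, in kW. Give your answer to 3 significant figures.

Reynolds number Re = ρVD/μ = 1840 · 1.09 · 0.0459 / 0.00386 = 2.385e+04.
Re > 4000 → turbulent. Relative roughness ε/D = 7.7e-05/0.0459 = 0.00168. Swamee-Jain: f = 0.25/(log₁₀[0.00168/3.7 + 5.74/2.385e+04^0.9])² = 0.25/(log₁₀[0.000453 + 0.000659])² = 0.25/(-2.954)² = 0.02866.
Total minor-loss coefficient ΣK = 2·1.4 = 2.8.
ΔP = [f·L/D + ΣK]·(ρV²/2) = [0.02866·1830/0.0459 + 2.8]·(1840·1.09²/2) = [1143 + 2.8]·1093 = 1.252e+06 Pa.
Q = V·A = 1.09·0.001655 = 0.001804 m³/s.
Pumping power P = QΔP = 0.001804·1.252e+06 = 2258 W = 2.26 kW.

P ≈ 2.26 kW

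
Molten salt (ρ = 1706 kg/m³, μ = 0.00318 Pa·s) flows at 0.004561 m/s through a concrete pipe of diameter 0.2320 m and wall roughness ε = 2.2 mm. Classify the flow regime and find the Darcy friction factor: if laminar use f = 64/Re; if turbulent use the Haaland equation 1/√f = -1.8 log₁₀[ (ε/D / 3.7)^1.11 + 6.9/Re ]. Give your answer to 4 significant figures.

f ≈ 0.1127

Re = ρVD/μ = 1706·0.004561·0.232/0.00318 = 567.7.
Re < 2300 → laminar, so f = 64/Re = 0.1127 (roughness is irrelevant in laminar flow).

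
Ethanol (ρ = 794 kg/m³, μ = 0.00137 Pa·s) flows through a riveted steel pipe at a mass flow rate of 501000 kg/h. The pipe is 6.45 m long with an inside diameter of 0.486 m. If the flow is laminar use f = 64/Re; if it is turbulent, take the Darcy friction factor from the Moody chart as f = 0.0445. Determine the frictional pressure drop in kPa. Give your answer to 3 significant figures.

ΔP ≈ 0.209 kPa

ṁ = 501000 kg/h = 501000/3600 = 139.2 kg/s.
A = πD²/4 = π(0.486)²/4 = 0.1855 m²; mean velocity V = ṁ/(ρA) = 139.2/(794 · 0.1855) = 0.9448 m/s.
Reynolds number Re = ρVD/μ = 794 · 0.9448 · 0.486 / 0.00137 = 2.661e+05.
Re > 4000 → turbulent; use the Moody-chart value f = 0.0445.
Darcy-Weisbach: ΔP = f(L/D)(ρV²/2) = 0.0445·(6.45/0.486)·(794·0.9448²/2) = 0.0445·13.27·354.4 = 209.3 Pa.
ΔP = 209.3 Pa = 0.209 kPa.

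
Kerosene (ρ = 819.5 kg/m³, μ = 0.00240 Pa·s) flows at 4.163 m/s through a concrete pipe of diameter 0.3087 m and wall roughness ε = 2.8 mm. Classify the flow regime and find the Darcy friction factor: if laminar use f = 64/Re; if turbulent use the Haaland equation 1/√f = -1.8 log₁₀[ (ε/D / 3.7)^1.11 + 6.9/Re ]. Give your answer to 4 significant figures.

Re = ρVD/μ = 819.5·4.163·0.3087/0.0024 = 4.388e+05.
Re > 4000 → turbulent. ε/D = 0.0028/0.3087 = 0.00907; Haaland: 1/√f = -1.8 log₁₀[0.00127 + 1.57e-05] = 5.206, so f = 0.03689.

f ≈ 0.03689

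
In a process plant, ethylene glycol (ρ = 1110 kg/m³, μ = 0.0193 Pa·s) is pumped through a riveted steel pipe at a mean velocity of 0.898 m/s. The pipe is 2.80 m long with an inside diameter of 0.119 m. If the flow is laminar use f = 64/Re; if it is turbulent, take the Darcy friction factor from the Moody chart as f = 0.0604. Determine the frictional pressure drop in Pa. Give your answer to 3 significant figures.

ΔP ≈ 636 Pa

Reynolds number Re = ρVD/μ = 1110 · 0.898 · 0.119 / 0.0193 = 6146.
Re > 4000 → turbulent; use the Moody-chart value f = 0.0604.
Darcy-Weisbach: ΔP = f(L/D)(ρV²/2) = 0.0604·(2.8/0.119)·(1110·0.898²/2) = 0.0604·23.53·447.6 = 636.1 Pa.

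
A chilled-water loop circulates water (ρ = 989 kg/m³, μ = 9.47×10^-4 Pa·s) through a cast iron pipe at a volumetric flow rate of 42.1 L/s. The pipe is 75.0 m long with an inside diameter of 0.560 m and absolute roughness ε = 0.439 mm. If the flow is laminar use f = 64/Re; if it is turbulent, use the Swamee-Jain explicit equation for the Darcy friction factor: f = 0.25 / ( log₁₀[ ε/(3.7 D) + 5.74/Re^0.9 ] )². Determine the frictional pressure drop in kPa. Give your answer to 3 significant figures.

ΔP ≈ 0.0417 kPa

Q = 42.1 L/s = 42.1/1000 = 0.0421 m³/s.
Cross-sectional area A = πD²/4 = π(0.56)²/4 = 0.2463 m²; mean velocity V = Q/A = 0.0421/0.2463 = 0.1709 m/s.
Reynolds number Re = ρVD/μ = 989 · 0.1709 · 0.56 / 0.000947 = 9.997e+04.
Re > 4000 → turbulent. Relative roughness ε/D = 0.000439/0.56 = 0.000784. Swamee-Jain: f = 0.25/(log₁₀[0.000784/3.7 + 5.74/9.997e+04^0.9])² = 0.25/(log₁₀[0.000212 + 0.000182])² = 0.25/(-3.405)² = 0.02156.
Darcy-Weisbach: ΔP = f(L/D)(ρV²/2) = 0.02156·(75/0.56)·(989·0.1709²/2) = 0.02156·133.9·14.45 = 41.72 Pa.
ΔP = 41.72 Pa = 0.0417 kPa.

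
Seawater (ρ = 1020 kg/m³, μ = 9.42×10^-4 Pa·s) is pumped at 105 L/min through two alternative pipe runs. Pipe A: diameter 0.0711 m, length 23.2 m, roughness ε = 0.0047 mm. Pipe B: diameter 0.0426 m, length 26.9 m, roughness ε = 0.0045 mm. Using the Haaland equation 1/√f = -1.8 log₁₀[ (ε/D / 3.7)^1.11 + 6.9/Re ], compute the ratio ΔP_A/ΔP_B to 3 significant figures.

ΔP_A/ΔP_B ≈ 0.0741

Pipe A: V = Q/A = 0.00175/0.00397 = 0.4408 m/s; Re = 3.393e+04; ε/D = 6.61e-05; Haaland → f = 0.02279; ΔP_A = f(L/D)(ρV²/2) = 736.6 Pa.
Pipe B: V = Q/A = 0.00175/0.001425 = 1.228 m/s; Re = 5.664e+04; ε/D = 0.000106; Haaland → f = 0.02047; ΔP_B = f(L/D)(ρV²/2) = 9937 Pa.
ΔP_A/ΔP_B = 736.6/9937 = 0.0741.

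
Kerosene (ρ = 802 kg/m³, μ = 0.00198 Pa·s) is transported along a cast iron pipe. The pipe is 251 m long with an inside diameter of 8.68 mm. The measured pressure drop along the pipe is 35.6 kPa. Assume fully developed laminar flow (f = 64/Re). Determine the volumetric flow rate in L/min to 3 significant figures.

For laminar flow, f = 64/Re with Re = ρVD/μ, so Darcy-Weisbach reduces to ΔP = 32μLV/D². Solving for V: V = ΔP·D²/(32μL) = 3.56e+04·(0.00868)²/(32·0.00198·251) = 0.1687 m/s.
Check: Re = ρVD/μ = 802·0.1687·0.00868/0.00198 = 593 < 2300, so the laminar assumption holds.
Q = V·A = 0.1687·(π/4·0.00868²) = 9.98e-06 m³/s = 0.599 L/min.

Q ≈ 0.599 L/min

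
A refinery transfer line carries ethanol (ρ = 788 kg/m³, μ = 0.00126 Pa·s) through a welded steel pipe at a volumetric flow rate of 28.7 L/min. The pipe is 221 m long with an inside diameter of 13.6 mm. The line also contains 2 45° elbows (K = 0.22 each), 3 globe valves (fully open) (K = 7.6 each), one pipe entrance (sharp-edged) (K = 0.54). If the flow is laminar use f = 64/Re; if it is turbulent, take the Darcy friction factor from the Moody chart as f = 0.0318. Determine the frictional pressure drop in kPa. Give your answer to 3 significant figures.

ΔP ≈ 2310 kPa

Q = 28.7 L/min = 28.7/60000 = 0.0004783 m³/s.
Cross-sectional area A = πD²/4 = π(0.0136)²/4 = 0.0001453 m²; mean velocity V = Q/A = 0.0004783/0.0001453 = 3.293 m/s.
Reynolds number Re = ρVD/μ = 788 · 3.293 · 0.0136 / 0.00126 = 2.801e+04.
Re > 4000 → turbulent; use the Moody-chart value f = 0.0318.
Total minor-loss coefficient ΣK = 2·0.22 + 3·7.6 + 1·0.54 = 23.8.
ΔP = [f·L/D + ΣK]·(ρV²/2) = [0.0318·221/0.0136 + 23.8]·(788·3.293²/2) = [516.8 + 23.8]·4272 = 2.309e+06 Pa.
ΔP = 2.309e+06 Pa = 2310 kPa.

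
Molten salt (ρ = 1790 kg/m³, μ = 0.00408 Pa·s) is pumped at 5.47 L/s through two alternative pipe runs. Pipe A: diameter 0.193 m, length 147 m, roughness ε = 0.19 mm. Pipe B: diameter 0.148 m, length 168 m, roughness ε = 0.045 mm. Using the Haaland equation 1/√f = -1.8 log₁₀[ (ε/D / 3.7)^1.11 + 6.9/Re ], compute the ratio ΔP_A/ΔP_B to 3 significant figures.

Pipe A: V = Q/A = 0.00547/0.02926 = 0.187 m/s; Re = 1.583e+04; ε/D = 0.000984; Haaland → f = 0.02895; ΔP_A = f(L/D)(ρV²/2) = 690 Pa.
Pipe B: V = Q/A = 0.00547/0.0172 = 0.318 m/s; Re = 2.065e+04; ε/D = 0.000304; Haaland → f = 0.02609; ΔP_B = f(L/D)(ρV²/2) = 2680 Pa.
ΔP_A/ΔP_B = 690/2680 = 0.258.

ΔP_A/ΔP_B ≈ 0.258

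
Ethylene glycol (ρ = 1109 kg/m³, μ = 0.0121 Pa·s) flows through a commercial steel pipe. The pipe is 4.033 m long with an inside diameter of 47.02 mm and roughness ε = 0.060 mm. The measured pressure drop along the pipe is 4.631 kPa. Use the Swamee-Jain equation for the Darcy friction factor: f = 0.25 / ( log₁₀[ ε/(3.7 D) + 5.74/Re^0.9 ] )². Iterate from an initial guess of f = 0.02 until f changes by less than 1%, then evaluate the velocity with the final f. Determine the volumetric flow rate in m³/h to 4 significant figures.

Rearranging Darcy-Weisbach: V = √(2·ΔP·D/(f·L·ρ)). With ε/D = 6e-05/0.04702 = 0.00128, iterate starting from f = 0.02:
  f = 0.02 → V = √(2·4631·0.04702/(0.02·4.033·1109)) = 2.206 m/s; Re = ρVD/μ = 9509; f → 0.0335
  f = 0.0335 → V = 1.705 m/s; Re = 7348; f → 0.03565
  f = 0.03565 → V = 1.653 m/s; Re = 7123; f → 0.03593
Converged (Δf/f < 1%). With the final f = 0.03593: V = √(2·4631·0.04702/(0.03593·4.033·1109)) = 1.646 m/s.
Q = V·A = 1.646·(π/4·0.04702²) = 0.002859 m³/s = 10.29 m³/h.

Q ≈ 10.29 m³/h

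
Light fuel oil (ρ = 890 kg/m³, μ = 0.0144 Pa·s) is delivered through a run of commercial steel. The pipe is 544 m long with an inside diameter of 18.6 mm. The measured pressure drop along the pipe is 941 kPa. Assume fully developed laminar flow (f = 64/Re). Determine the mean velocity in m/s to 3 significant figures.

V ≈ 1.30 m/s

For laminar flow, f = 64/Re with Re = ρVD/μ, so Darcy-Weisbach reduces to ΔP = 32μLV/D². Solving for V: V = ΔP·D²/(32μL) = 9.41e+05·(0.0186)²/(32·0.0144·544) = 1.299 m/s.
Check: Re = ρVD/μ = 890·1.299·0.0186/0.0144 = 1493 < 2300, so the laminar assumption holds.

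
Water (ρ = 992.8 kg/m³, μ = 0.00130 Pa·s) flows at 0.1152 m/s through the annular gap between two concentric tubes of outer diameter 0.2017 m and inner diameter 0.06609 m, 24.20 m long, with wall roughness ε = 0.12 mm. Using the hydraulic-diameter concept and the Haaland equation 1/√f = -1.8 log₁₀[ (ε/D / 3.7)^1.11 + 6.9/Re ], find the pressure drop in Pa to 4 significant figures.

ΔP ≈ 36.08 Pa

Hydraulic diameter D_h = 4A/P = D_o - D_i = 0.2017 - 0.06609 = 0.1356 m.
Re = ρVD_h/μ = 992.8·0.1152·0.1356/0.0013 = 1.193e+04.
ε/D_h = 0.00012/0.1356 = 0.000885; Haaland gives 1/√f = -1.8 log₁₀[9.56e-05+0.000578] = 5.709, so f = 0.03069.
ΔP = f(L/D_h)(ρV²/2) = 0.03069·24.2/0.1356·6.588 = 36.08 Pa.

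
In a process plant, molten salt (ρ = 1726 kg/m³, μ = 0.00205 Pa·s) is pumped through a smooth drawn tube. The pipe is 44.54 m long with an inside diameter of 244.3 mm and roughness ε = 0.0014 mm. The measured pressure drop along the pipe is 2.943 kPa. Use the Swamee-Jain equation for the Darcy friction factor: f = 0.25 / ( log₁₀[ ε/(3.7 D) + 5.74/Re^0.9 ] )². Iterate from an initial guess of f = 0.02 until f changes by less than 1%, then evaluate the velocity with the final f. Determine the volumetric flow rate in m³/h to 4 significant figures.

Rearranging Darcy-Weisbach: V = √(2·ΔP·D/(f·L·ρ)). With ε/D = 1.4e-06/0.2443 = 5.73e-06, iterate starting from f = 0.02:
  f = 0.02 → V = √(2·2943·0.2443/(0.02·44.54·1726)) = 0.9671 m/s; Re = ρVD/μ = 1.989e+05; f → 0.0156
  f = 0.0156 → V = 1.095 m/s; Re = 2.252e+05; f → 0.01524
  f = 0.01524 → V = 1.108 m/s; Re = 2.279e+05; f → 0.0152
Converged (Δf/f < 1%). With the final f = 0.0152: V = √(2·2943·0.2443/(0.0152·44.54·1726)) = 1.109 m/s.
Q = V·A = 1.109·(π/4·0.2443²) = 0.052 m³/s = 187.2 m³/h.

Q ≈ 187.2 m³/h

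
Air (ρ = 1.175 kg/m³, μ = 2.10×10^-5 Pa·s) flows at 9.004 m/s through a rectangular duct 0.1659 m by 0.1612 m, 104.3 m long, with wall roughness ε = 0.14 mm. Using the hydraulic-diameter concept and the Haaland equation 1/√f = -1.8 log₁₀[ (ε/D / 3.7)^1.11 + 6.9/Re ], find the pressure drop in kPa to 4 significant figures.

ΔP ≈ 0.6651 kPa

Hydraulic diameter D_h = 4A/P = 4·(0.1659·0.1612)/(2·(0.1659+0.1612)) = 0.107/0.6542 = 0.1635 m.
Re = ρVD_h/μ = 1.175·9.004·0.1635/2.1e-05 = 8.238e+04.
ε/D_h = 0.00014/0.1635 = 0.000856; Haaland gives 1/√f = -1.8 log₁₀[9.21e-05+8.38e-05] = 6.759, so f = 0.02189.
ΔP = f(L/D_h)(ρV²/2) = 0.02189·104.3/0.1635·47.63 = 665.1 Pa.
ΔP = 0.6651 kPa.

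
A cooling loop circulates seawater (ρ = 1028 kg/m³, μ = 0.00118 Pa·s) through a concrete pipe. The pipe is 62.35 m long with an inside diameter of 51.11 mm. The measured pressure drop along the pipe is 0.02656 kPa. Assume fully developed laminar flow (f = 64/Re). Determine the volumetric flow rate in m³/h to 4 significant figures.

Q ≈ 0.2177 m³/h

For laminar flow, f = 64/Re with Re = ρVD/μ, so Darcy-Weisbach reduces to ΔP = 32μLV/D². Solving for V: V = ΔP·D²/(32μL) = 26.56·(0.05111)²/(32·0.00118·62.35) = 0.02947 m/s.
Check: Re = ρVD/μ = 1028·0.02947·0.05111/0.00118 = 1312 < 2300, so the laminar assumption holds.
Q = V·A = 0.02947·(π/4·0.05111²) = 6.046e-05 m³/s = 0.2177 m³/h.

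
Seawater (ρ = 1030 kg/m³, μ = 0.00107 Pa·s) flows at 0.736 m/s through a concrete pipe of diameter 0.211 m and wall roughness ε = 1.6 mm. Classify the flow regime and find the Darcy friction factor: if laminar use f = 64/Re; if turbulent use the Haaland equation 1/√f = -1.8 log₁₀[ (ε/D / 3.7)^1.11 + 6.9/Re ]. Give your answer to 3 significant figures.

f ≈ 0.0351

Re = ρVD/μ = 1030·0.736·0.211/0.00107 = 1.495e+05.
Re > 4000 → turbulent. ε/D = 0.0016/0.211 = 0.00758; Haaland: 1/√f = -1.8 log₁₀[0.00104 + 4.62e-05] = 5.337, so f = 0.0351.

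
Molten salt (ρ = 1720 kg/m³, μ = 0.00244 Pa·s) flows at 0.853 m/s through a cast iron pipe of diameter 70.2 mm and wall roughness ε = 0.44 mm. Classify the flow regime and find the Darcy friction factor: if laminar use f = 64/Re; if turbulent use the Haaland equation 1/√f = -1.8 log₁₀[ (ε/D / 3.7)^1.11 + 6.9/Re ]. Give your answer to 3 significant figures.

Re = ρVD/μ = 1720·0.853·0.0702/0.00244 = 4.221e+04.
Re > 4000 → turbulent. ε/D = 0.00044/0.0702 = 0.00627; Haaland: 1/√f = -1.8 log₁₀[0.00084 + 0.000163] = 5.398, so f = 0.03432.

f ≈ 0.0343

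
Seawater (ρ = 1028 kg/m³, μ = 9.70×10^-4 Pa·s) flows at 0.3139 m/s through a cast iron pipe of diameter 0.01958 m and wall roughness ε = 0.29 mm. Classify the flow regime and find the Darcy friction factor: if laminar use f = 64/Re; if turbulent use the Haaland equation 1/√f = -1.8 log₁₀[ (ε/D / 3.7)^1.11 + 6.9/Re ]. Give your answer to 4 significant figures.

Re = ρVD/μ = 1028·0.3139·0.01958/0.00097 = 6514.
Re > 4000 → turbulent. ε/D = 0.00029/0.01958 = 0.0148; Haaland: 1/√f = -1.8 log₁₀[0.00218 + 0.00106] = 4.481, so f = 0.0498.

f ≈ 0.04980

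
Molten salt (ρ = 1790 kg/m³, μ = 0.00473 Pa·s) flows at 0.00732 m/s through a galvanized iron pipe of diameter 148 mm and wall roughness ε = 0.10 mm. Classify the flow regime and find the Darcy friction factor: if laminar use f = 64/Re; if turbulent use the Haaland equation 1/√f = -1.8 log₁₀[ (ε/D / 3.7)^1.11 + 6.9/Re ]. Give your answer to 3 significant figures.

f ≈ 0.156

Re = ρVD/μ = 1790·0.00732·0.148/0.00473 = 410.
Re < 2300 → laminar, so f = 64/Re = 0.1561 (roughness is irrelevant in laminar flow).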